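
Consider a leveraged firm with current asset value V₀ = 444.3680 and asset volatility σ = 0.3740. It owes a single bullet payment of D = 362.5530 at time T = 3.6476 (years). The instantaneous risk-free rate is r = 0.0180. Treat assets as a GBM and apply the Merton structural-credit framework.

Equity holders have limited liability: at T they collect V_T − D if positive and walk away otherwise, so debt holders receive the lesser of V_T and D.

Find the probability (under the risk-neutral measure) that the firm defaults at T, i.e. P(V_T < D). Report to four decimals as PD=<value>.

d₁ = [ln(V₀/D) + (r + σ²/2)T] / (σ√T)
   = [ln(444.3680/362.5530) + (0.0180 + 0.5·0.3740²)·3.6476] / (0.3740·√3.6476)
   = [0.203482 + 0.320763] / 0.714291 = 0.733938
d₂ = d₁ − σ√T = 0.733938 − 0.714291 = 0.019647
risk-neutral PD = N(−d₂) = N(-0.019647) = 0.492163

PD=0.4922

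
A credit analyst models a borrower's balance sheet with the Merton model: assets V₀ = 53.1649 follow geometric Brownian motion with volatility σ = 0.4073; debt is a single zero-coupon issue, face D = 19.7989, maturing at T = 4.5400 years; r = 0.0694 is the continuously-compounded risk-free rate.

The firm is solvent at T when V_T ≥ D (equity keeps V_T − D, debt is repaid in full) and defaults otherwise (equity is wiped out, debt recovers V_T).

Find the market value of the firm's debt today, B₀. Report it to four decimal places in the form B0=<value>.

d₁ = [ln(V₀/D) + (r + σ²/2)T] / (σ√T)
   = [ln(53.1649/19.7989) + (0.0694 + 0.5·0.4073²)·4.5400] / (0.4073·√4.5400)
   = [0.987772 + 0.691654] / 0.867845 = 1.935167
d₂ = d₁ − σ√T = 1.935167 − 0.867845 = 1.067322
N(d₁) = 0.973515,  N(d₂) = 0.857087,  e^(−rT) = 0.729733
E₀ = V₀·N(d₁) − D·e^(−rT)·N(d₂)
   = 53.1649·0.973515 − 19.7989·0.729733·0.857087 = 39.373714
B₀ = V₀ − E₀ = 53.1649 − 39.373714 = 13.791186

B0=13.7912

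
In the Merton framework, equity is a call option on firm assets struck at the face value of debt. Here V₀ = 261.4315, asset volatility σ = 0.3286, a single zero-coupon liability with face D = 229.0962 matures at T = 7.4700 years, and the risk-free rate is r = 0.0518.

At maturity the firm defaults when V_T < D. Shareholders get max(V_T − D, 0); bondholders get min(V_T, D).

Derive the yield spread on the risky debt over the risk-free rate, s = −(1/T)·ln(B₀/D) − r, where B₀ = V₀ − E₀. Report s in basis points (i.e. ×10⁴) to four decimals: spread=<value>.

d₁ = [ln(V₀/D) + (r + σ²/2)T] / (σ√T)
   = [ln(261.4315/229.0962) + (0.0518 + 0.5·0.3286²)·7.4700] / (0.3286·√7.4700)
   = [0.132030 + 0.790244] / 0.898107 = 1.026909
d₂ = d₁ − σ√T = 1.026909 − 0.898107 = 0.128803
N(d₁) = 0.847768,  N(d₂) = 0.551243,  e^(−rT) = 0.679128
E₀ = V₀·N(d₁) − D·e^(−rT)·N(d₂)
   = 261.4315·0.847768 − 229.0962·0.679128·0.551243 = 135.867878
B₀ = V₀ − E₀ = 261.4315 − 135.867878 = 125.563622
spread = −(1/T)·ln(B₀/D) − r = −(1/7.4700)·ln(125.563622/229.0962) − 0.0518 = 0.02869925
in basis points: 0.02869925 × 10⁴ = 286.9925 bp

spread=286.9925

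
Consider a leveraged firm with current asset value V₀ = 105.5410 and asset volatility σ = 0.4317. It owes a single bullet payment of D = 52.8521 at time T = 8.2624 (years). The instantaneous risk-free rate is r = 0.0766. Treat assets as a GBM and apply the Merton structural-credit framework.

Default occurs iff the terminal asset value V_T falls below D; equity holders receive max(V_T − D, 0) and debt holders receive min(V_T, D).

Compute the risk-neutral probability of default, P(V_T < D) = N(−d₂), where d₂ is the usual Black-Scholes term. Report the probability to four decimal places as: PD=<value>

d₁ = [ln(V₀/D) + (r + σ²/2)T] / (σ√T)
   = [ln(105.5410/52.8521) + (0.0766 + 0.5·0.4317²)·8.2624] / (0.4317·√8.2624)
   = [0.691602 + 1.402810] / 1.240895 = 1.687824
d₂ = d₁ − σ√T = 1.687824 − 1.240895 = 0.446928
risk-neutral PD = N(−d₂) = N(-0.446928) = 0.327463

PD=0.3275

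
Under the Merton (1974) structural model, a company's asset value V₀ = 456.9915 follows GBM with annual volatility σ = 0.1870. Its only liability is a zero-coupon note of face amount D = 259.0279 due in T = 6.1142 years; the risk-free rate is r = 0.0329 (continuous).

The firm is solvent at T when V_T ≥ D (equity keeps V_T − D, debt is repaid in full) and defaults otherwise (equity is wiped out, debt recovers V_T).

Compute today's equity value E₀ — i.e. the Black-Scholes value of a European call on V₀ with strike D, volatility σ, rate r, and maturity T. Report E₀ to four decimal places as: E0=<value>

d₁ = [ln(V₀/D) + (r + σ²/2)T] / (σ√T)
   = [ln(456.9915/259.0279) + (0.0329 + 0.5·0.1870²)·6.1142] / (0.1870·√6.1142)
   = [0.567729 + 0.308061] / 0.462393 = 1.894037
d₂ = d₁ − σ√T = 1.894037 − 0.462393 = 1.431644
N(d₁) = 0.970890,  N(d₂) = 0.923877,  e^(−rT) = 0.817784
E₀ = V₀·N(d₁) − D·e^(−rT)·N(d₂)
   = 456.9915·0.970890 − 259.0279·0.817784·0.923877 = 247.984637

E0=247.9846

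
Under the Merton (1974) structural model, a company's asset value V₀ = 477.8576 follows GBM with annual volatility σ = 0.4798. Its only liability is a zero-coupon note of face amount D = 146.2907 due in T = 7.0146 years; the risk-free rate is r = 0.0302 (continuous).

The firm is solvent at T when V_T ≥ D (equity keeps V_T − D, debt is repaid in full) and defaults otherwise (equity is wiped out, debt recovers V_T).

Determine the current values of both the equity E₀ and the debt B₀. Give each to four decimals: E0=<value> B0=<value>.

E0=377.7481 B0=100.1095

d₁ = [ln(V₀/D) + (r + σ²/2)T] / (σ√T)
   = [ln(477.8576/146.2907) + (0.0302 + 0.5·0.4798²)·7.0146] / (0.4798·√7.0146)
   = [1.183717 + 1.019250] / 1.270755 = 1.733589
d₂ = d₁ − σ√T = 1.733589 − 1.270755 = 0.462835
N(d₁) = 0.958505,  N(d₂) = 0.678259,  e^(−rT) = 0.809093
E₀ = V₀·N(d₁) − D·e^(−rT)·N(d₂)
   = 477.8576·0.958505 − 146.2907·0.809093·0.678259 = 377.748055
B₀ = V₀ − E₀ = 477.8576 − 377.748055 = 100.109545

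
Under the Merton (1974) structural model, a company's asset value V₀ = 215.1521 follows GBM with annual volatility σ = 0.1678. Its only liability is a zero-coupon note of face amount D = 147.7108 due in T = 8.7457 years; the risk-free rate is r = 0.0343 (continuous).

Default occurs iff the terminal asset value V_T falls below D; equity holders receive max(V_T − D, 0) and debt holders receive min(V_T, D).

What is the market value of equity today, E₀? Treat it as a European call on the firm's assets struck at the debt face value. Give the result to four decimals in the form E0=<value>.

d₁ = [ln(V₀/D) + (r + σ²/2)T] / (σ√T)
   = [ln(215.1521/147.7108) + (0.0343 + 0.5·0.1678²)·8.7457] / (0.1678·√8.7457)
   = [0.376089 + 0.423103] / 0.496237 = 1.610504
d₂ = d₁ − σ√T = 1.610504 − 0.496237 = 1.114267
N(d₁) = 0.946356,  N(d₂) = 0.867418,  e^(−rT) = 0.740835
E₀ = V₀·N(d₁) − D·e^(−rT)·N(d₂)
   = 215.1521·0.946356 − 147.7108·0.740835·0.867418 = 108.689577

E0=108.6896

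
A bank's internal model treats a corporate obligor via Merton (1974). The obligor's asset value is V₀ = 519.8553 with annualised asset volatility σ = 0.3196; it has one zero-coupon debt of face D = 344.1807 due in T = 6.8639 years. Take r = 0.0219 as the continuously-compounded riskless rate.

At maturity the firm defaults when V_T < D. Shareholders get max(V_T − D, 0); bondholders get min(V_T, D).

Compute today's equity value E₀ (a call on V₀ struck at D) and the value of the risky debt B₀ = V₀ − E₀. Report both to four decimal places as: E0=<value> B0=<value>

d₁ = [ln(V₀/D) + (r + σ²/2)T] / (σ√T)
   = [ln(519.8553/344.1807) + (0.0219 + 0.5·0.3196²)·6.8639] / (0.3196·√6.8639)
   = [0.412384 + 0.500873] / 0.837322 = 1.090688
d₂ = d₁ − σ√T = 1.090688 − 0.837322 = 0.253367
N(d₁) = 0.862295,  N(d₂) = 0.600008,  e^(−rT) = 0.860433
E₀ = V₀·N(d₁) − D·e^(−rT)·N(d₂)
   = 519.8553·0.862295 − 344.1807·0.860433·0.600008 = 270.579677
B₀ = V₀ − E₀ = 519.8553 − 270.579677 = 249.275623

E0=270.5797 B0=249.2756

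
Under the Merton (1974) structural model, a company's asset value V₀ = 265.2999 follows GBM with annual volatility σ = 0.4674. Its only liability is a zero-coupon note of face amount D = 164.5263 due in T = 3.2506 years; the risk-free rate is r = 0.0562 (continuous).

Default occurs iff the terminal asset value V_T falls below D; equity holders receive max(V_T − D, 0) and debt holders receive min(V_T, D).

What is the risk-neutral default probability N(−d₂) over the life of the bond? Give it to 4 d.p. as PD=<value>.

PD=0.3585

d₁ = [ln(V₀/D) + (r + σ²/2)T] / (σ√T)
   = [ln(265.2999/164.5263) + (0.0562 + 0.5·0.4674²)·3.2506] / (0.4674·√3.2506)
   = [0.477790 + 0.537751] / 0.842695 = 1.205112
d₂ = d₁ − σ√T = 1.205112 − 0.842695 = 0.362417
risk-neutral PD = N(−d₂) = N(-0.362417) = 0.358520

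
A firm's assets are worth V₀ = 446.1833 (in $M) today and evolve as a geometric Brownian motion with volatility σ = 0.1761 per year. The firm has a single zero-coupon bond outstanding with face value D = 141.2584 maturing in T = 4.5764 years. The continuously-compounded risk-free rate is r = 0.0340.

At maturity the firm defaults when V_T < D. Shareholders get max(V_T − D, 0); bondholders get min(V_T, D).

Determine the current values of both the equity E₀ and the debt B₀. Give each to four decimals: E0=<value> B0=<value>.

d₁ = [ln(V₀/D) + (r + σ²/2)T] / (σ√T)
   = [ln(446.1833/141.2584) + (0.0340 + 0.5·0.1761²)·4.5764] / (0.1761·√4.5764)
   = [1.150139 + 0.226557] / 0.376722 = 3.654406
d₂ = d₁ − σ√T = 3.654406 − 0.376722 = 3.277684
N(d₁) = 0.999871,  N(d₂) = 0.999477,  e^(−rT) = 0.855904
E₀ = V₀·N(d₁) − D·e^(−rT)·N(d₂)
   = 446.1833·0.999871 − 141.2584·0.855904·0.999477 = 325.285498
B₀ = V₀ − E₀ = 446.1833 − 325.285498 = 120.897802

E0=325.2855 B0=120.8978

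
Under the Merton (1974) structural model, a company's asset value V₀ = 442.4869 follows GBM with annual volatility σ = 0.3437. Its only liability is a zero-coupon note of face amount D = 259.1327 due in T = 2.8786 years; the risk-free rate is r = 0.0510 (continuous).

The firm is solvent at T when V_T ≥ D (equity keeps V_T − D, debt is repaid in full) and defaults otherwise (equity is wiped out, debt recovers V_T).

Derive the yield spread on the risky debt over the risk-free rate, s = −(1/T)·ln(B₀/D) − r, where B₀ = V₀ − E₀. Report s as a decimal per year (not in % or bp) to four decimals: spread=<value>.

spread=0.0169

d₁ = [ln(V₀/D) + (r + σ²/2)T] / (σ√T)
   = [ln(442.4869/259.1327) + (0.0510 + 0.5·0.3437²)·2.8786] / (0.3437·√2.8786)
   = [0.535071 + 0.316833] / 0.583136 = 1.460899
d₂ = d₁ − σ√T = 1.460899 − 0.583136 = 0.877762
N(d₁) = 0.927978,  N(d₂) = 0.809964,  e^(−rT) = 0.863459
E₀ = V₀·N(d₁) − D·e^(−rT)·N(d₂)
   = 442.4869·0.927978 − 259.1327·0.863459·0.809964 = 229.388494
B₀ = V₀ − E₀ = 442.4869 − 229.388494 = 213.098406
spread = −(1/T)·ln(B₀/D) − r = −(1/2.8786)·ln(213.098406/259.1327) − 0.0510 = 0.01694491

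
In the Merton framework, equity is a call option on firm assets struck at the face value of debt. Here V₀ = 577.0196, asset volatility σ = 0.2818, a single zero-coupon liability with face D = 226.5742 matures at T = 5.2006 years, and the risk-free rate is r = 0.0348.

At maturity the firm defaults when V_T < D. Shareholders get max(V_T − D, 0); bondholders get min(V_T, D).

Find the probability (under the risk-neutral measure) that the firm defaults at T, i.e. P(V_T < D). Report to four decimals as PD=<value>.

PD=0.0785

d₁ = [ln(V₀/D) + (r + σ²/2)T] / (σ√T)
   = [ln(577.0196/226.5742) + (0.0348 + 0.5·0.2818²)·5.2006] / (0.2818·√5.2006)
   = [0.934804 + 0.387474] / 0.642640 = 2.057572
d₂ = d₁ − σ√T = 2.057572 − 0.642640 = 1.414932
risk-neutral PD = N(−d₂) = N(-1.414932) = 0.078544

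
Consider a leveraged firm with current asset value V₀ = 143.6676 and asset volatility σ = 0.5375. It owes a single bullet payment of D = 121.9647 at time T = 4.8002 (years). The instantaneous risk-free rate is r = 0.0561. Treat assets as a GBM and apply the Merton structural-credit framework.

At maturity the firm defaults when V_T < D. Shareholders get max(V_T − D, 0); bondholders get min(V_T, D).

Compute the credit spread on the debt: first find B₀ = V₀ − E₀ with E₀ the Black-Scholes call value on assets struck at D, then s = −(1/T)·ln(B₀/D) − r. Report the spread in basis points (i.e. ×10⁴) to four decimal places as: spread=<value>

d₁ = [ln(V₀/D) + (r + σ²/2)T] / (σ√T)
   = [ln(143.6676/121.9647) + (0.0561 + 0.5·0.5375²)·4.8002] / (0.5375·√4.8002)
   = [0.163771 + 0.962695] / 1.177628 = 0.956555
d₂ = d₁ − σ√T = 0.956555 − 1.177628 = -0.221073
N(d₁) = 0.830604,  N(d₂) = 0.412518,  e^(−rT) = 0.763921
E₀ = V₀·N(d₁) − D·e^(−rT)·N(d₂)
   = 143.6676·0.830604 − 121.9647·0.763921·0.412518 = 80.896044
B₀ = V₀ − E₀ = 143.6676 − 80.896044 = 62.771556
spread = −(1/T)·ln(B₀/D) − r = −(1/4.8002)·ln(62.771556/121.9647) − 0.0561 = 0.08227541
in basis points: 0.08227541 × 10⁴ = 822.7541 bp

spread=822.7541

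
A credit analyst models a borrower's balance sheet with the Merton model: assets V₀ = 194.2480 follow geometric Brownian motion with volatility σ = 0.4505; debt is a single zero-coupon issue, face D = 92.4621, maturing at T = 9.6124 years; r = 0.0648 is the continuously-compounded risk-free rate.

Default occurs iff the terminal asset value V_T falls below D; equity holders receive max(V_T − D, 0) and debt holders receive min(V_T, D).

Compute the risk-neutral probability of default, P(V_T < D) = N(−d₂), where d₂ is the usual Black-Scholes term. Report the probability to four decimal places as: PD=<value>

d₁ = [ln(V₀/D) + (r + σ²/2)T] / (σ√T)
   = [ln(194.2480/92.4621) + (0.0648 + 0.5·0.4505²)·9.6124] / (0.4505·√9.6124)
   = [0.742337 + 1.598303] / 1.396724 = 1.675807
d₂ = d₁ − σ√T = 1.675807 − 1.396724 = 0.279082
risk-neutral PD = N(−d₂) = N(-0.279082) = 0.390091

PD=0.3901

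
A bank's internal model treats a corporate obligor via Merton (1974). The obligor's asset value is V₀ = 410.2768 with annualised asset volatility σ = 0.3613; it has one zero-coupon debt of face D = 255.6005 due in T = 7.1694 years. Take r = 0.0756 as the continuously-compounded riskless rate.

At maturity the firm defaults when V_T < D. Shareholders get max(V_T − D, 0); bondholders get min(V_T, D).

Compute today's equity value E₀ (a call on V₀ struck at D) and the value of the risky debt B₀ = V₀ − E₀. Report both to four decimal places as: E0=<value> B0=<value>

d₁ = [ln(V₀/D) + (r + σ²/2)T] / (σ√T)
   = [ln(410.2768/255.6005) + (0.0756 + 0.5·0.3613²)·7.1694] / (0.3613·√7.1694)
   = [0.473216 + 1.009945] / 0.967407 = 1.533130
d₂ = d₁ − σ√T = 1.533130 − 0.967407 = 0.565723
N(d₁) = 0.937378,  N(d₂) = 0.714209,  e^(−rT) = 0.581580
E₀ = V₀·N(d₁) − D·e^(−rT)·N(d₂)
   = 410.2768·0.937378 − 255.6005·0.581580·0.714209 = 278.415799
B₀ = V₀ − E₀ = 410.2768 − 278.415799 = 131.861001

E0=278.4158 B0=131.8610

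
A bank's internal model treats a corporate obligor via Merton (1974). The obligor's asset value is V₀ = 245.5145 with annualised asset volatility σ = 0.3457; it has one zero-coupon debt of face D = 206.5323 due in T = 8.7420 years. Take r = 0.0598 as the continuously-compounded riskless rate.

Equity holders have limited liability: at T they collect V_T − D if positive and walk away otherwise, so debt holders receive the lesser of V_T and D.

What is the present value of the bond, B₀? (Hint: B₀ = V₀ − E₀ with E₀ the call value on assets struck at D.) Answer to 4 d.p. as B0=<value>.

B0=98.1169

d₁ = [ln(V₀/D) + (r + σ²/2)T] / (σ√T)
   = [ln(245.5145/206.5323) + (0.0598 + 0.5·0.3457²)·8.7420] / (0.3457·√8.7420)
   = [0.172899 + 1.045143] / 1.022127 = 1.191674
d₂ = d₁ − σ√T = 1.191674 − 1.022127 = 0.169548
N(d₁) = 0.883306,  N(d₂) = 0.567317,  e^(−rT) = 0.592875
E₀ = V₀·N(d₁) − D·e^(−rT)·N(d₂)
   = 245.5145·0.883306 − 206.5323·0.592875·0.567317 = 147.397566
B₀ = V₀ − E₀ = 245.5145 − 147.397566 = 98.116934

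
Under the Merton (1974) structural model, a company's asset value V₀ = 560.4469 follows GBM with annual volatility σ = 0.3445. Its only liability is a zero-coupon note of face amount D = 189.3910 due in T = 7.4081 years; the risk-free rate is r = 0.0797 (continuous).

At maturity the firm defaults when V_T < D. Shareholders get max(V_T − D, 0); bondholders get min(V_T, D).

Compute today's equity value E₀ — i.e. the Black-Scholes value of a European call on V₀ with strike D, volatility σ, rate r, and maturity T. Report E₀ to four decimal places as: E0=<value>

E0=458.5941

d₁ = [ln(V₀/D) + (r + σ²/2)T] / (σ√T)
   = [ln(560.4469/189.3910) + (0.0797 + 0.5·0.3445²)·7.4081] / (0.3445·√7.4081)
   = [1.084921 + 1.030023] / 0.937654 = 2.255570
d₂ = d₁ − σ√T = 2.255570 − 0.937654 = 1.317915
N(d₁) = 0.987951,  N(d₂) = 0.906234,  e^(−rT) = 0.554091
E₀ = V₀·N(d₁) − D·e^(−rT)·N(d₂)
   = 560.4469·0.987951 − 189.3910·0.554091·0.906234 = 458.594051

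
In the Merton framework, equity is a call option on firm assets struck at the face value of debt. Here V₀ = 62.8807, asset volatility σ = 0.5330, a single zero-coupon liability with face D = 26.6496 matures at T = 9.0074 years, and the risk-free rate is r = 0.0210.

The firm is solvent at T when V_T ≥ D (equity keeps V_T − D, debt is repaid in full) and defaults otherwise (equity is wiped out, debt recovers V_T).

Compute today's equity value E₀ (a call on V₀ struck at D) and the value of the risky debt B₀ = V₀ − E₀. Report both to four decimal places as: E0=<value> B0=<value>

d₁ = [ln(V₀/D) + (r + σ²/2)T] / (σ√T)
   = [ln(62.8807/26.6496) + (0.0210 + 0.5·0.5330²)·9.0074] / (0.5330·√9.0074)
   = [0.858465 + 1.468607] / 1.599657 = 1.454732
d₂ = d₁ − σ√T = 1.454732 − 1.599657 = -0.144925
N(d₁) = 0.927128,  N(d₂) = 0.442385,  e^(−rT) = 0.827658
E₀ = V₀·N(d₁) − D·e^(−rT)·N(d₂)
   = 62.8807·0.927128 − 26.6496·0.827658·0.442385 = 48.540899
B₀ = V₀ − E₀ = 62.8807 − 48.540899 = 14.339801

E0=48.5409 B0=14.3398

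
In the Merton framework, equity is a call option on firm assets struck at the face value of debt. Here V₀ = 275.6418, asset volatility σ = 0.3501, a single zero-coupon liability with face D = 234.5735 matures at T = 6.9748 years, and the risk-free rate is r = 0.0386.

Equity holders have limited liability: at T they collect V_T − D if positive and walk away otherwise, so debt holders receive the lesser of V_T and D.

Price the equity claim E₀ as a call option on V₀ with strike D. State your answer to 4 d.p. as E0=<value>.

E0=137.0889

d₁ = [ln(V₀/D) + (r + σ²/2)T] / (σ√T)
   = [ln(275.6418/234.5735) + (0.0386 + 0.5·0.3501²)·6.9748] / (0.3501·√6.9748)
   = [0.161333 + 0.696678] / 0.924609 = 0.927972
d₂ = d₁ − σ√T = 0.927972 − 0.924609 = 0.003363
N(d₁) = 0.823289,  N(d₂) = 0.501342,  e^(−rT) = 0.763970
E₀ = V₀·N(d₁) − D·e^(−rT)·N(d₂)
   = 275.6418·0.823289 − 234.5735·0.763970·0.501342 = 137.088887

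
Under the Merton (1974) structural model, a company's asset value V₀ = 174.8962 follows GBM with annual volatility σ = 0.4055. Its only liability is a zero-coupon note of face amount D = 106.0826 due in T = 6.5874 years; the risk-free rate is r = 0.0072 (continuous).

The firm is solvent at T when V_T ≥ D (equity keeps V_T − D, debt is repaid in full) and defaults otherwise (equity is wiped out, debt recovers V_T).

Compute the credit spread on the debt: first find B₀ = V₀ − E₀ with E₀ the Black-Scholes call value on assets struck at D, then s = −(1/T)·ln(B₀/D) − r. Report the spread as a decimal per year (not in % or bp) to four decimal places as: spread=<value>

d₁ = [ln(V₀/D) + (r + σ²/2)T] / (σ√T)
   = [ln(174.8962/106.0826) + (0.0072 + 0.5·0.4055²)·6.5874] / (0.4055·√6.5874)
   = [0.499975 + 0.589013] / 1.040753 = 1.046346
d₂ = d₁ − σ√T = 1.046346 − 1.040753 = 0.005592
N(d₁) = 0.852299,  N(d₂) = 0.502231,  e^(−rT) = 0.953678
E₀ = V₀·N(d₁) − D·e^(−rT)·N(d₂)
   = 174.8962·0.852299 − 106.0826·0.953678·0.502231 = 98.253885
B₀ = V₀ − E₀ = 174.8962 − 98.253885 = 76.642315
spread = −(1/T)·ln(B₀/D) − r = −(1/6.5874)·ln(76.642315/106.0826) − 0.0072 = 0.04214704

spread=0.0421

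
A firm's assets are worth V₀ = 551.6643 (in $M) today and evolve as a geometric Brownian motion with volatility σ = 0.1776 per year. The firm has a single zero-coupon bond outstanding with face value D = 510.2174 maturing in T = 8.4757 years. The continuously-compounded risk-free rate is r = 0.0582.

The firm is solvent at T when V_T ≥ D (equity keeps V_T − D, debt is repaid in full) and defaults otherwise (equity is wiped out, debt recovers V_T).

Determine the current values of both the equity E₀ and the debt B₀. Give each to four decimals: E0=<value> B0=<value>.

d₁ = [ln(V₀/D) + (r + σ²/2)T] / (σ√T)
   = [ln(551.6643/510.2174) + (0.0582 + 0.5·0.1776²)·8.4757] / (0.1776·√8.4757)
   = [0.078103 + 0.626955] / 0.517048 = 1.363622
d₂ = d₁ − σ√T = 1.363622 − 0.517048 = 0.846574
N(d₁) = 0.913657,  N(d₂) = 0.801384,  e^(−rT) = 0.610617
E₀ = V₀·N(d₁) − D·e^(−rT)·N(d₂)
   = 551.6643·0.913657 − 510.2174·0.610617·0.801384 = 254.362857
B₀ = V₀ − E₀ = 551.6643 − 254.362857 = 297.301443

E0=254.3629 B0=297.3014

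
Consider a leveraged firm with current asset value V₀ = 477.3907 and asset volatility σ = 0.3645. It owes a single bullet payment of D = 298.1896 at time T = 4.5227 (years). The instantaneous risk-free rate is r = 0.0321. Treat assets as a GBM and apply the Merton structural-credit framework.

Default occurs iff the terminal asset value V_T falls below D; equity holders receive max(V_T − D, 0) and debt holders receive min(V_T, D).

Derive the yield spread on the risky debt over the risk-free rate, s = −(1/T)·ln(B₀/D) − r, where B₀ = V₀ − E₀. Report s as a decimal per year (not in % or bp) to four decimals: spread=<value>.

spread=0.0289

d₁ = [ln(V₀/D) + (r + σ²/2)T] / (σ√T)
   = [ln(477.3907/298.1896) + (0.0321 + 0.5·0.3645²)·4.5227] / (0.3645·√4.5227)
   = [0.470606 + 0.445622] / 0.775169 = 1.181972
d₂ = d₁ − σ√T = 1.181972 − 0.775169 = 0.406803
N(d₁) = 0.881392,  N(d₂) = 0.657924,  e^(−rT) = 0.864868
E₀ = V₀·N(d₁) − D·e^(−rT)·N(d₂)
   = 477.3907·0.881392 − 298.1896·0.864868·0.657924 = 251.093216
B₀ = V₀ − E₀ = 477.3907 − 251.093216 = 226.297484
spread = −(1/T)·ln(B₀/D) − r = −(1/4.5227)·ln(226.297484/298.1896) − 0.0321 = 0.02889876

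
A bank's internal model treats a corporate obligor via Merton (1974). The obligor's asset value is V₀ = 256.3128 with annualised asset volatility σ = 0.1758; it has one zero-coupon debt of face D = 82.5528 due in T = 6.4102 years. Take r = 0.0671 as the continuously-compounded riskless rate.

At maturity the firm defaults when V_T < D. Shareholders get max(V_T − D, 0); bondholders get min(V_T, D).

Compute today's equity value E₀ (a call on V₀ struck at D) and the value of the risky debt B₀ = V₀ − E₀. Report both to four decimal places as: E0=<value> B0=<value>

d₁ = [ln(V₀/D) + (r + σ²/2)T] / (σ√T)
   = [ln(256.3128/82.5528) + (0.0671 + 0.5·0.1758²)·6.4102] / (0.1758·√6.4102)
   = [1.132960 + 0.529180] / 0.445097 = 3.734333
d₂ = d₁ − σ√T = 3.734333 − 0.445097 = 3.289236
N(d₁) = 0.999906,  N(d₂) = 0.999498,  e^(−rT) = 0.650428
E₀ = V₀·N(d₁) − D·e^(−rT)·N(d₂)
   = 256.3128·0.999906 − 82.5528·0.650428·0.999498 = 202.620984
B₀ = V₀ − E₀ = 256.3128 − 202.620984 = 53.691816

E0=202.6210 B0=53.6918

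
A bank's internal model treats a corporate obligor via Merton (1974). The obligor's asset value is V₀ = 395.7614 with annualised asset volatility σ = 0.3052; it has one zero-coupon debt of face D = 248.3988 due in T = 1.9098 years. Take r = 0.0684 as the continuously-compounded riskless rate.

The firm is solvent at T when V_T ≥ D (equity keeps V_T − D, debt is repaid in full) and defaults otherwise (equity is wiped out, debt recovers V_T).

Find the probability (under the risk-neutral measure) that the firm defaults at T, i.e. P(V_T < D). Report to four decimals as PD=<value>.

d₁ = [ln(V₀/D) + (r + σ²/2)T] / (σ√T)
   = [ln(395.7614/248.3988) + (0.0684 + 0.5·0.3052²)·1.9098] / (0.3052·√1.9098)
   = [0.465776 + 0.219576] / 0.421773 = 1.624933
d₂ = d₁ − σ√T = 1.624933 − 0.421773 = 1.203160
risk-neutral PD = N(−d₂) = N(-1.203160) = 0.114457

PD=0.1145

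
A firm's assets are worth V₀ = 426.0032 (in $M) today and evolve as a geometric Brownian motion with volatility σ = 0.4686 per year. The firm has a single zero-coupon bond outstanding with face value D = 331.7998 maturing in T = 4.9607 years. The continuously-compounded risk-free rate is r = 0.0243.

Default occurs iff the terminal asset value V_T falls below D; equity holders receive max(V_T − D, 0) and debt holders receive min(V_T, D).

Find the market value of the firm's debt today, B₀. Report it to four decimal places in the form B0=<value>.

B0=208.6348

d₁ = [ln(V₀/D) + (r + σ²/2)T] / (σ√T)
   = [ln(426.0032/331.7998) + (0.0243 + 0.5·0.4686²)·4.9607] / (0.4686·√4.9607)
   = [0.249915 + 0.665195] / 1.043695 = 0.876798
d₂ = d₁ − σ√T = 0.876798 − 1.043695 = -0.166897
N(d₁) = 0.809702,  N(d₂) = 0.433725,  e^(−rT) = 0.886437
E₀ = V₀·N(d₁) − D·e^(−rT)·N(d₂)
   = 426.0032·0.809702 − 331.7998·0.886437·0.433725 = 217.368391
B₀ = V₀ − E₀ = 426.0032 − 217.368391 = 208.634809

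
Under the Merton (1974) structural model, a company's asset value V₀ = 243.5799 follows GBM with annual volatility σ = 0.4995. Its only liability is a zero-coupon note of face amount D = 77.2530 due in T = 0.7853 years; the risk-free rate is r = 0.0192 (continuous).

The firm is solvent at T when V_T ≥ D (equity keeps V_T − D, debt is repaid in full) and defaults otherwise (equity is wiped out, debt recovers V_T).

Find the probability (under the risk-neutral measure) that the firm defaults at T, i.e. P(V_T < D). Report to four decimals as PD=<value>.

d₁ = [ln(V₀/D) + (r + σ²/2)T] / (σ√T)
   = [ln(243.5799/77.2530) + (0.0192 + 0.5·0.4995²)·0.7853] / (0.4995·√0.7853)
   = [1.148359 + 0.113044] / 0.442643 = 2.849710
d₂ = d₁ − σ√T = 2.849710 − 0.442643 = 2.407067
risk-neutral PD = N(−d₂) = N(-2.407067) = 0.008041

PD=0.0080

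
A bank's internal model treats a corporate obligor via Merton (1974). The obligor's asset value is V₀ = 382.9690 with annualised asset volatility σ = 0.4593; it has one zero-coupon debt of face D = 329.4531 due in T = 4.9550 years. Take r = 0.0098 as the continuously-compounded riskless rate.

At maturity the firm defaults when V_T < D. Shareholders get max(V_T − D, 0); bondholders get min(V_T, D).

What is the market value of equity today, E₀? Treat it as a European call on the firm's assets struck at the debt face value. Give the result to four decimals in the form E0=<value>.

E0=173.0641

d₁ = [ln(V₀/D) + (r + σ²/2)T] / (σ√T)
   = [ln(382.9690/329.4531) + (0.0098 + 0.5·0.4593²)·4.9550] / (0.4593·√4.9550)
   = [0.150520 + 0.571204] / 1.022394 = 0.705916
d₂ = d₁ − σ√T = 0.705916 − 1.022394 = -0.316478
N(d₁) = 0.759880,  N(d₂) = 0.375820,  e^(−rT) = 0.952601
E₀ = V₀·N(d₁) − D·e^(−rT)·N(d₂)
   = 382.9690·0.759880 − 329.4531·0.952601·0.375820 = 173.064080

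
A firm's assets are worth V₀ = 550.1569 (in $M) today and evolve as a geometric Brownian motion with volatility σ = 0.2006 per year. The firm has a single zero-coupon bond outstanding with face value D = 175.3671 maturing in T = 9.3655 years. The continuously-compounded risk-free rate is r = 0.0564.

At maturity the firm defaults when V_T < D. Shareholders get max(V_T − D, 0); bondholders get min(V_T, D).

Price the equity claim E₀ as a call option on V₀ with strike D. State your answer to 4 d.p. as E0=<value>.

E0=446.8888

d₁ = [ln(V₀/D) + (r + σ²/2)T] / (σ√T)
   = [ln(550.1569/175.3671) + (0.0564 + 0.5·0.2006²)·9.3655] / (0.2006·√9.3655)
   = [1.143322 + 0.716650] / 0.613898 = 3.029772
d₂ = d₁ − σ√T = 3.029772 − 0.613898 = 2.415874
N(d₁) = 0.998776,  N(d₂) = 0.992151,  e^(−rT) = 0.589657
E₀ = V₀·N(d₁) − D·e^(−rT)·N(d₂)
   = 550.1569·0.998776 − 175.3671·0.589657·0.992151 = 446.888844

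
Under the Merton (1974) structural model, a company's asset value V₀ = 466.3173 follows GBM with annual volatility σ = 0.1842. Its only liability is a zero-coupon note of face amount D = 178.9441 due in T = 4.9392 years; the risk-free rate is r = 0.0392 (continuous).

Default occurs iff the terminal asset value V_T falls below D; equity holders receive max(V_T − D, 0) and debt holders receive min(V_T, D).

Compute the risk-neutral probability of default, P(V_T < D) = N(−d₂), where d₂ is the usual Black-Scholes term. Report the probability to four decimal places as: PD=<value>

d₁ = [ln(V₀/D) + (r + σ²/2)T] / (σ√T)
   = [ln(466.3173/178.9441) + (0.0392 + 0.5·0.1842²)·4.9392] / (0.1842·√4.9392)
   = [0.957793 + 0.277409] / 0.409372 = 3.017311
d₂ = d₁ − σ√T = 3.017311 − 0.409372 = 2.607939
risk-neutral PD = N(−d₂) = N(-2.607939) = 0.004554

PD=0.0046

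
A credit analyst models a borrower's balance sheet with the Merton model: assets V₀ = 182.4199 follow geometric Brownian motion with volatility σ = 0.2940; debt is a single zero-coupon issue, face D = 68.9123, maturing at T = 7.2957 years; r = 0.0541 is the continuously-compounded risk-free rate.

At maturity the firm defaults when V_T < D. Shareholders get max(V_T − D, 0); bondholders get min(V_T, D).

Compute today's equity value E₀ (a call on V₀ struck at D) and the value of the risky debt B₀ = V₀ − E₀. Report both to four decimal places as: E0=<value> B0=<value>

E0=137.1720 B0=45.2479

d₁ = [ln(V₀/D) + (r + σ²/2)T] / (σ√T)
   = [ln(182.4199/68.9123) + (0.0541 + 0.5·0.2940²)·7.2957] / (0.2940·√7.2957)
   = [0.973476 + 0.710003] / 0.794110 = 2.119957
d₂ = d₁ − σ√T = 2.119957 − 0.794110 = 1.325846
N(d₁) = 0.982995,  N(d₂) = 0.907555,  e^(−rT) = 0.673884
E₀ = V₀·N(d₁) − D·e^(−rT)·N(d₂)
   = 182.4199·0.982995 − 68.9123·0.673884·0.907555 = 137.172041
B₀ = V₀ − E₀ = 182.4199 − 137.172041 = 45.247859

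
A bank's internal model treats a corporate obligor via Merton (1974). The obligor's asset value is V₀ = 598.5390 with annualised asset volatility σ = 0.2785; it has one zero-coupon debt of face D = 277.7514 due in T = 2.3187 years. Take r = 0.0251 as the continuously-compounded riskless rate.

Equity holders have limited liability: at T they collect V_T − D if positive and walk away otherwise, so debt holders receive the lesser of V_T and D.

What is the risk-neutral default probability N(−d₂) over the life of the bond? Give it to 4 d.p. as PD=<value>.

d₁ = [ln(V₀/D) + (r + σ²/2)T] / (σ√T)
   = [ln(598.5390/277.7514) + (0.0251 + 0.5·0.2785²)·2.3187] / (0.2785·√2.3187)
   = [0.767765 + 0.148121] / 0.424080 = 2.159703
d₂ = d₁ − σ√T = 2.159703 − 0.424080 = 1.735624
risk-neutral PD = N(−d₂) = N(-1.735624) = 0.041315

PD=0.0413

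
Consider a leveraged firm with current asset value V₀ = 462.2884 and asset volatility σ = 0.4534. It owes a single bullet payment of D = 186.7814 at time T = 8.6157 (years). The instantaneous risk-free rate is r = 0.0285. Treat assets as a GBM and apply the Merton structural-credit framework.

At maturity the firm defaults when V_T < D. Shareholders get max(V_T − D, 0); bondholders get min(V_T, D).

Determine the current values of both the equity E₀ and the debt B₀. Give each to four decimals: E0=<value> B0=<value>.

E0=348.5702 B0=113.7182

d₁ = [ln(V₀/D) + (r + σ²/2)T] / (σ√T)
   = [ln(462.2884/186.7814) + (0.0285 + 0.5·0.4534²)·8.6157] / (0.4534·√8.6157)
   = [0.906250 + 1.131119] / 1.330843 = 1.530886
d₂ = d₁ − σ√T = 1.530886 − 1.330843 = 0.200043
N(d₁) = 0.937101,  N(d₂) = 0.579277,  e^(−rT) = 0.782276
E₀ = V₀·N(d₁) − D·e^(−rT)·N(d₂)
   = 462.2884·0.937101 − 186.7814·0.782276·0.579277 = 348.570238
B₀ = V₀ − E₀ = 462.2884 − 348.570238 = 113.718162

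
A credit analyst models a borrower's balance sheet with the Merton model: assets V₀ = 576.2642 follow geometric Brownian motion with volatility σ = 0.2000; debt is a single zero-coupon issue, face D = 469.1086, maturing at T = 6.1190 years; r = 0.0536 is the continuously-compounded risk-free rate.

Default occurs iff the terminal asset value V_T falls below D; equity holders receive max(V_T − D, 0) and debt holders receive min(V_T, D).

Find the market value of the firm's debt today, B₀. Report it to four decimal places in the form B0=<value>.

B0=322.6231

d₁ = [ln(V₀/D) + (r + σ²/2)T] / (σ√T)
   = [ln(576.2642/469.1086) + (0.0536 + 0.5·0.2000²)·6.1190] / (0.2000·√6.1190)
   = [0.205732 + 0.450358] / 0.494732 = 1.326152
d₂ = d₁ − σ√T = 1.326152 − 0.494732 = 0.831420
N(d₁) = 0.907605,  N(d₂) = 0.797132,  e^(−rT) = 0.720379
E₀ = V₀·N(d₁) − D·e^(−rT)·N(d₂)
   = 576.2642·0.907605 − 469.1086·0.720379·0.797132 = 253.641118
B₀ = V₀ − E₀ = 576.2642 − 253.641118 = 322.623082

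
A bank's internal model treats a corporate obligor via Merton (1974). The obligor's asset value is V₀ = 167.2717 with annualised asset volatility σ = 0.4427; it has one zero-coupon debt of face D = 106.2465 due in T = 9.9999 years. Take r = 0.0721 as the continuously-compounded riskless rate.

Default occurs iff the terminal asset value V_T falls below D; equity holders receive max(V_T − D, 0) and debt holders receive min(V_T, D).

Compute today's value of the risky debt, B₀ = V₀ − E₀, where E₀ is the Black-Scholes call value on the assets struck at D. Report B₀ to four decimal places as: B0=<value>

d₁ = [ln(V₀/D) + (r + σ²/2)T] / (σ√T)
   = [ln(167.2717/106.2465) + (0.0721 + 0.5·0.4427²)·9.9999] / (0.4427·√9.9999)
   = [0.453858 + 1.700899] / 1.399933 = 1.539185
d₂ = d₁ − σ√T = 1.539185 − 1.399933 = 0.139252
N(d₁) = 0.938120,  N(d₂) = 0.555375,  e^(−rT) = 0.486269
E₀ = V₀·N(d₁) − D·e^(−rT)·N(d₂)
   = 167.2717·0.938120 − 106.2465·0.486269·0.555375 = 128.227913
B₀ = V₀ − E₀ = 167.2717 − 128.227913 = 39.043787

B0=39.0438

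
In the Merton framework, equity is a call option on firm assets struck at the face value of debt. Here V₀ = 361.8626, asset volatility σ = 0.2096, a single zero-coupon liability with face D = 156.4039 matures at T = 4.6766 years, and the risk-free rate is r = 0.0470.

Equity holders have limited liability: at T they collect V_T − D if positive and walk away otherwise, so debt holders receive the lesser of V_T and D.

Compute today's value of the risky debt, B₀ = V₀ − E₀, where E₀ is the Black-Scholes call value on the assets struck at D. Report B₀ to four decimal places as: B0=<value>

d₁ = [ln(V₀/D) + (r + σ²/2)T] / (σ√T)
   = [ln(361.8626/156.4039) + (0.0470 + 0.5·0.2096²)·4.6766] / (0.2096·√4.6766)
   = [0.838823 + 0.322527] / 0.453269 = 2.562162
d₂ = d₁ − σ√T = 2.562162 − 0.453269 = 2.108893
N(d₁) = 0.994799,  N(d₂) = 0.982523,  e^(−rT) = 0.802679
E₀ = V₀·N(d₁) − D·e^(−rT)·N(d₂)
   = 361.8626·0.994799 − 156.4039·0.802679·0.982523 = 236.632442
B₀ = V₀ − E₀ = 361.8626 − 236.632442 = 125.230158

B0=125.2302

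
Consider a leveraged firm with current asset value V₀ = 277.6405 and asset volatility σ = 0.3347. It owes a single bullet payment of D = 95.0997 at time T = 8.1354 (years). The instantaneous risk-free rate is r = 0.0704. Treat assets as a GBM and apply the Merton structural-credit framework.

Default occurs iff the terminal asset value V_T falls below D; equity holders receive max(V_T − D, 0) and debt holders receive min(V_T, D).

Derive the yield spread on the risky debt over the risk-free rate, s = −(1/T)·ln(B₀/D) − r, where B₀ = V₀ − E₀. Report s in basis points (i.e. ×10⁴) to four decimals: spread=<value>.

spread=43.1949

d₁ = [ln(V₀/D) + (r + σ²/2)T] / (σ√T)
   = [ln(277.6405/95.0997) + (0.0704 + 0.5·0.3347²)·8.1354] / (0.3347·√8.1354)
   = [1.071401 + 1.028413] / 0.954652 = 2.199559
d₂ = d₁ − σ√T = 2.199559 − 0.954652 = 1.244907
N(d₁) = 0.986081,  N(d₂) = 0.893417,  e^(−rT) = 0.563982
E₀ = V₀·N(d₁) − D·e^(−rT)·N(d₂)
   = 277.6405·0.986081 − 95.0997·0.563982·0.893417 = 225.857966
B₀ = V₀ − E₀ = 277.6405 − 225.857966 = 51.782534
spread = −(1/T)·ln(B₀/D) − r = −(1/8.1354)·ln(51.782534/95.0997) − 0.0704 = 0.00431949
in basis points: 0.00431949 × 10⁴ = 43.1949 bp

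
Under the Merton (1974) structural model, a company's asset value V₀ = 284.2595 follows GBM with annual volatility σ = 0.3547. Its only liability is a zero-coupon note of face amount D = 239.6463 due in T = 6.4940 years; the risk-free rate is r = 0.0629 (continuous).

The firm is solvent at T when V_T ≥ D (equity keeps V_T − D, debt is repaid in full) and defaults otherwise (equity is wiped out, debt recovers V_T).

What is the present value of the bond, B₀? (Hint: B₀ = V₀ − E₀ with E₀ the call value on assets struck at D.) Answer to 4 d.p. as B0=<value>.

B0=130.5873

d₁ = [ln(V₀/D) + (r + σ²/2)T] / (σ√T)
   = [ln(284.2595/239.6463) + (0.0629 + 0.5·0.3547²)·6.4940] / (0.3547·√6.4940)
   = [0.170723 + 0.816984] / 0.903894 = 1.092726
d₂ = d₁ − σ√T = 1.092726 − 0.903894 = 0.188832
N(d₁) = 0.862743,  N(d₂) = 0.574888,  e^(−rT) = 0.664665
E₀ = V₀·N(d₁) − D·e^(−rT)·N(d₂)
   = 284.2595·0.862743 − 239.6463·0.664665·0.574888 = 153.672185
B₀ = V₀ − E₀ = 284.2595 − 153.672185 = 130.587315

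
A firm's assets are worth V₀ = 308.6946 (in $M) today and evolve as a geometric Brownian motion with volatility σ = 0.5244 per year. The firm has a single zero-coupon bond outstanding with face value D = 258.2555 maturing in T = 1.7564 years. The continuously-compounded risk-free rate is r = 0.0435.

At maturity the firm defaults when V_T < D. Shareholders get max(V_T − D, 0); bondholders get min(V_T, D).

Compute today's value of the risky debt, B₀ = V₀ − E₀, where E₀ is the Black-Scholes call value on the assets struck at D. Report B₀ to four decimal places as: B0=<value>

d₁ = [ln(V₀/D) + (r + σ²/2)T] / (σ√T)
   = [ln(308.6946/258.2555) + (0.0435 + 0.5·0.5244²)·1.7564] / (0.5244·√1.7564)
   = [0.178403 + 0.317904] / 0.694983 = 0.714128
d₂ = d₁ − σ√T = 0.714128 − 0.694983 = 0.019145
N(d₁) = 0.762426,  N(d₂) = 0.507637,  e^(−rT) = 0.926442
E₀ = V₀·N(d₁) − D·e^(−rT)·N(d₂)
   = 308.6946·0.762426 − 258.2555·0.926442·0.507637 = 113.900106
B₀ = V₀ − E₀ = 308.6946 − 113.900106 = 194.794494

B0=194.7945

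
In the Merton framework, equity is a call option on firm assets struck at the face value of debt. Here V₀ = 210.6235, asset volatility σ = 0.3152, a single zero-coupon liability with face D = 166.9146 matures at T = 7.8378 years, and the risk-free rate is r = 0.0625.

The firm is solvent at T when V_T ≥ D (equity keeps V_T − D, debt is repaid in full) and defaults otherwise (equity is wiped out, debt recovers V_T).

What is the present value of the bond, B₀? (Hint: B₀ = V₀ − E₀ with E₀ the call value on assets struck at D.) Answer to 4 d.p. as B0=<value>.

B0=88.0515

d₁ = [ln(V₀/D) + (r + σ²/2)T] / (σ√T)
   = [ln(210.6235/166.9146) + (0.0625 + 0.5·0.3152²)·7.8378] / (0.3152·√7.8378)
   = [0.232590 + 0.879209] / 0.882436 = 1.259920
d₂ = d₁ − σ√T = 1.259920 − 0.882436 = 0.377484
N(d₁) = 0.896151,  N(d₂) = 0.647093,  e^(−rT) = 0.612711
E₀ = V₀·N(d₁) − D·e^(−rT)·N(d₂)
   = 210.6235·0.896151 − 166.9146·0.612711·0.647093 = 122.572012
B₀ = V₀ − E₀ = 210.6235 − 122.572012 = 88.051488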